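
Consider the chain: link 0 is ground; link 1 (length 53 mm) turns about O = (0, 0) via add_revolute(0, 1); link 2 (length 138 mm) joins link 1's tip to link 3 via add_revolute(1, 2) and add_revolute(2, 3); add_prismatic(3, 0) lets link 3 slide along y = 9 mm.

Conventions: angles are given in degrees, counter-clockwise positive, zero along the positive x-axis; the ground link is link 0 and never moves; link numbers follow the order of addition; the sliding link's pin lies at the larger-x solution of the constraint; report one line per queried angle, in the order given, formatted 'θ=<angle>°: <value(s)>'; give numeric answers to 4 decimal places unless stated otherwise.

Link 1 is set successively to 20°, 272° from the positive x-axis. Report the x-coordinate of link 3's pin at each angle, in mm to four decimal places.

geometry: r = 53 mm, L = 138 mm, e = 9 mm
θ=20°: crank pin P = (r cos θ, r sin θ) = (49.803709, 18.127068)
θ=20°: h = r sin θ − e = 18.127068 − 9 = 9.127068
θ=20°: x = r cos θ + √(L² − h²) = 49.803709 + 137.697845 = 187.501554
θ=272°: crank pin P = (r cos θ, r sin θ) = (1.849673, -52.967714)
θ=272°: h = r sin θ − e = -52.967714 − 9 = -61.967714
θ=272°: x = r cos θ + √(L² − h²) = 1.849673 + 123.304511 = 125.154184

θ=20°: 187.5016
θ=272°: 125.1542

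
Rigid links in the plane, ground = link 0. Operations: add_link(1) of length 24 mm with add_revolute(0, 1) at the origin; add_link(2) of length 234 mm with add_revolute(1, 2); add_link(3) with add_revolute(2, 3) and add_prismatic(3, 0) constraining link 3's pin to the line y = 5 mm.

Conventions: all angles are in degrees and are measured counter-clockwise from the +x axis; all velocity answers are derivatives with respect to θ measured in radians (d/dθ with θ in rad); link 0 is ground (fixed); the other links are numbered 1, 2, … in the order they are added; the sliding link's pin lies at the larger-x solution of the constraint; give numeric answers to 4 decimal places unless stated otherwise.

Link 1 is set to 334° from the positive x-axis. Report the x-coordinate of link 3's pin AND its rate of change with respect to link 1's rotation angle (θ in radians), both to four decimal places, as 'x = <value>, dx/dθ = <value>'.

geometry: r = 24 mm, L = 234 mm, e = 5 mm
crank pin P = (r cos θ, r sin θ) = (21.571057, -10.520908)
h = r sin θ − e = -10.520908 − 5 = -15.520908
x = r cos θ + √(L² − h²) = 21.571057 + 233.484692 = 255.055749
dx/dθ = −r sin θ − h·r cos θ/√(L² − h²) (θ in radians; h = -15.520908) = 11.954845

x = 255.0557, dx/dθ = 11.9548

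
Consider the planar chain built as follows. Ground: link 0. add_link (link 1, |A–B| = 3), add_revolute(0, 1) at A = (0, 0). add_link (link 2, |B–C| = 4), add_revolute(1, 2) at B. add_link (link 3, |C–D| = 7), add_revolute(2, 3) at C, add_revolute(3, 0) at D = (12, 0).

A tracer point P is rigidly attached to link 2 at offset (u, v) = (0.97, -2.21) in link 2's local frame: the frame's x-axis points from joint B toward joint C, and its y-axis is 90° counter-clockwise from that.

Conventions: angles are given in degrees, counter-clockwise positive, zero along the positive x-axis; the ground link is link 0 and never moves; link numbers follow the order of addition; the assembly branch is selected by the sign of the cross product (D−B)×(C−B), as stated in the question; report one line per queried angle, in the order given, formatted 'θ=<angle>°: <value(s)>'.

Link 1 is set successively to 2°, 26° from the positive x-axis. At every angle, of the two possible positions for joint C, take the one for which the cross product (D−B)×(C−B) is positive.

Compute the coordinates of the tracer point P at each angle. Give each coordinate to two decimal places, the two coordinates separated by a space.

A=(0,0), D=(12.00,0)
θ=2°: B = A + 3.00·(cos2°, sin2°) = (2.9982, 0.1047)
θ=2°: |BD| = 9.0024
θ=2°: circle(B,4.00) ∩ circle(D,7.00): a=2.6684, h=2.9799
θ=2°:   candidates: C₊=(5.7010,3.0534) cross=26.826; C₋=(5.6317,-2.9060) cross=-26.826
θ=2°:   branch + wants cross > 0 → take C=(5.7010,3.0534) (cross=26.826)
θ=2°: ex = (C−B)/|BC| = (0.6757,0.7372); ey = (-0.7372,0.6757)
θ=2°: P = B + 0.97·ex + -2.21·ey = (5.2827,-0.6736)
θ=26°: B = A + 3.00·(cos26°, sin26°) = (2.6964, 1.3151)
θ=26°: |BD| = 9.3961
θ=26°: circle(B,4.00) ∩ circle(D,7.00): a=2.9420, h=2.7101
θ=26°:   candidates: C₊=(5.9887,3.5868) cross=25.464; C₋=(5.2301,-1.7801) cross=-25.464
θ=26°:   branch + wants cross > 0 → take C=(5.9887,3.5868) (cross=25.464)
θ=26°: ex = (C−B)/|BC| = (0.8231,0.5679); ey = (-0.5679,0.8231)
θ=26°: P = B + 0.97·ex + -2.21·ey = (4.7499,0.0470)

θ=2°: 5.28 -0.67
θ=26°: 4.75 0.05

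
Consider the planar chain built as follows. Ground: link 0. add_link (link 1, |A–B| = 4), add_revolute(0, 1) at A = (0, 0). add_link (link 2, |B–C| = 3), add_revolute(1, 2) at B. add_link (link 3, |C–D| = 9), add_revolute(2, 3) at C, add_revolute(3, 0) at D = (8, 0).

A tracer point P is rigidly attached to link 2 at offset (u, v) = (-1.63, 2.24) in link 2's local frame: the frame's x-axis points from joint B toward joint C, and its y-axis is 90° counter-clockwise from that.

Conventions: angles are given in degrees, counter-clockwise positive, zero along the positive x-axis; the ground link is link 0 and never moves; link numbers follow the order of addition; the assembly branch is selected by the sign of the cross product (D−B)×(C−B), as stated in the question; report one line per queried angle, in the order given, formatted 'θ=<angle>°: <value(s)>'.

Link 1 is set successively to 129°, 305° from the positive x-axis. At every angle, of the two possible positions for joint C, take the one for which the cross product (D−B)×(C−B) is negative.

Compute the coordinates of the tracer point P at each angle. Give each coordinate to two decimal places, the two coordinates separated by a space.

A=(0,0), D=(8.00,0)
θ=129°: B = A + 4.00·(cos129°, sin129°) = (-2.5173, 3.1086)
θ=129°: |BD| = 10.9671
θ=129°: circle(B,3.00) ∩ circle(D,9.00): a=2.2010, h=2.0386
θ=129°:   candidates: C₊=(0.1713,4.4397) cross=22.357; C₋=(-0.9844,0.5298) cross=-22.357
θ=129°:   branch - wants cross < 0 → take C=(-0.9844,0.5298) (cross=-22.357)
θ=129°: ex = (C−B)/|BC| = (0.5110,-0.8596); ey = (0.8596,0.5110)
θ=129°: P = B + -1.63·ex + 2.24·ey = (-1.4246,5.6543)
θ=305°: B = A + 4.00·(cos305°, sin305°) = (2.2943, -3.2766)
θ=305°: |BD| = 6.5796
θ=305°: circle(B,3.00) ∩ circle(D,9.00): a=-2.1817, h=2.0592
θ=305°:   candidates: C₊=(-0.6231,-2.5774) cross=13.549; C₋=(1.4279,-6.1488) cross=-13.549
θ=305°:   branch - wants cross < 0 → take C=(1.4279,-6.1488) (cross=-13.549)
θ=305°: ex = (C−B)/|BC| = (-0.2888,-0.9574); ey = (0.9574,-0.2888)
θ=305°: P = B + -1.63·ex + 2.24·ey = (4.9096,-2.3630)

θ=129°: -1.42 5.65
θ=305°: 4.91 -2.36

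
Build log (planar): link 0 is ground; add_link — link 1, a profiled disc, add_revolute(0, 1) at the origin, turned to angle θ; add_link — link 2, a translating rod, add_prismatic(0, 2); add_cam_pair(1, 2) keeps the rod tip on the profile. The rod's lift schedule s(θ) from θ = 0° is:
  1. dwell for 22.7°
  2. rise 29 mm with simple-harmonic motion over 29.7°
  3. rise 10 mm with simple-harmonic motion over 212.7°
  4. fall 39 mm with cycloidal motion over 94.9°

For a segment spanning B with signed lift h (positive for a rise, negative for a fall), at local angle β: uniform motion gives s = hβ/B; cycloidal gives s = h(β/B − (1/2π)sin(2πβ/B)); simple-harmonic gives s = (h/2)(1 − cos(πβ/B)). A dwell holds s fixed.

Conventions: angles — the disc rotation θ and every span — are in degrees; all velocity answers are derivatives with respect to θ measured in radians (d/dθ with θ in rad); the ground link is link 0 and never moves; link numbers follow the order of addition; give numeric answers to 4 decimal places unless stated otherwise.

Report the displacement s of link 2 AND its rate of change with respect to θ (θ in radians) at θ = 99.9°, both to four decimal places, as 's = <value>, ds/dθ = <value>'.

seg 1 [0°–22.7°] dwell: s stays 0.0000
seg 2 [22.7°–52.4°] simple-harmonic, h=29: full span → s += 29 → s = 29.0000
seg 3 [52.4°–265.1°] simple-harmonic, h=10: θ=99.9° here. β=47.5, B=212.7. 10/2·(1 − cos(π·0.2233)) = 1.1809 → s = 30.1809
velocity in seg [52.4°–265.1°] (simple-harmonic), θ in radians: β = 47.5° = 0.8290 rad, B = 212.7° = 3.7123 rad; ds/dθ = (πh/(2B)) sin(πβ/B) = (π·10/(2·3.7123)) sin(π·0.2233) = 2.730989 mm/rad

s = 30.1809, ds/dθ = 2.7310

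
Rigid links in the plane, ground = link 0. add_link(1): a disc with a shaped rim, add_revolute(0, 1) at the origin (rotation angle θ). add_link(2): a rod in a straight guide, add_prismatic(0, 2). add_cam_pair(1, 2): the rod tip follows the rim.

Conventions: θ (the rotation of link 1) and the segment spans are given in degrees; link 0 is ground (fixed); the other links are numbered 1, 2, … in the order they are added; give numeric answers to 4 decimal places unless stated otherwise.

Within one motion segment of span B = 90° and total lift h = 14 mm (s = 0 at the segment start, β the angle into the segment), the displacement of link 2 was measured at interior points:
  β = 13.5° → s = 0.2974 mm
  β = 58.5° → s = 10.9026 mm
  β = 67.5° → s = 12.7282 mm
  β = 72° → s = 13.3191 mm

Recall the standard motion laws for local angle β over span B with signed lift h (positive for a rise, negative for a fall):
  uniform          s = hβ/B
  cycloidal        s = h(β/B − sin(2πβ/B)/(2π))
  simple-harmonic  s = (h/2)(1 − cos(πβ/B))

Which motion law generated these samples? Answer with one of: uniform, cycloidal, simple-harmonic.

candidates at β/B = r: uniform s = h·r (linear in β); cycloidal s = h·(r − sin(2πr)/(2π)); simple-harmonic s = (h/2)(1 − cos(πr))
β=13.5°: printed 0.2974 | uniform 2.1000, cycloidal 0.2974, simple-harmonic 0.7630
β=58.5°: printed 10.9026 | uniform 9.1000, cycloidal 10.9026, simple-harmonic 10.1779
β=67.5°: printed 12.7282 | uniform 10.5000, cycloidal 12.7282, simple-harmonic 11.9497
β=72°: printed 13.3191 | uniform 11.2000, cycloidal 13.3191, simple-harmonic 12.6631
only one law matches every sample → cycloidal

cycloidal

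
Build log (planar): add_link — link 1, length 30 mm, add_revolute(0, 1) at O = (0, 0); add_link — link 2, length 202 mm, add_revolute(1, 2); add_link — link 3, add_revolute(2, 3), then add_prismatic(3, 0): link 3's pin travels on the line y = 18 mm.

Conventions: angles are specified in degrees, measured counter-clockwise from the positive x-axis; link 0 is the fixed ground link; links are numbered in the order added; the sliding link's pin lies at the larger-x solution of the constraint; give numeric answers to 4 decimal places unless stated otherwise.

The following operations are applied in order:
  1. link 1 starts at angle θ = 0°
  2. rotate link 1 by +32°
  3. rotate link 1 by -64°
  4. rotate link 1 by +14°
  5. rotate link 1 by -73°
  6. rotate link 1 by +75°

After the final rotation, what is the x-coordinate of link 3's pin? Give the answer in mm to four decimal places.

geometry: r = 30 mm, L = 202 mm, e = 18 mm; θ starts at 0°
rotate link 1 by +32°: θ ← 0° +32° = 32°
rotate link 1 by -64°: θ ← 32° -64° = -32°
rotate link 1 by +14°: θ ← -32° +14° = -18°
rotate link 1 by -73°: θ ← -18° -73° = -91°
rotate link 1 by +75°: θ ← -91° +75° = -16°
crank pin P = (r cos θ, r sin θ) = (28.837851, -8.269121)
h = r sin θ − e = -8.269121 − 18 = -26.269121
x = r cos θ + √(L² − h²) = 28.837851 + 200.284631 = 229.122482

229.1225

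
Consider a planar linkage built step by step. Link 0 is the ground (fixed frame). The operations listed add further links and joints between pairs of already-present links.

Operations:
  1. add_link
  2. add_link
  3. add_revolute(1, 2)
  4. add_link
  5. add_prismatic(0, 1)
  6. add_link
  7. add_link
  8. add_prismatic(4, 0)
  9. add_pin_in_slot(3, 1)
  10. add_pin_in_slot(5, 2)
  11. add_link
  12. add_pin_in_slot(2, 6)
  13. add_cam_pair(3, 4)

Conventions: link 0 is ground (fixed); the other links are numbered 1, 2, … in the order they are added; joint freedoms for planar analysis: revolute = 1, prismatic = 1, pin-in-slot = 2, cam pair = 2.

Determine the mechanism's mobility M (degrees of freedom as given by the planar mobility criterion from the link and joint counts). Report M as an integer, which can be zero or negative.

ground; <1,0,0>
#1 <2,0,0>
#2 <3,0,0>
R:1↔2 J1 <3,1,0>
#3 <4,1,0>
P:0↔1 J1 <4,2,0>
#4 <5,2,0>
#5 <6,2,0>
P:4↔0 J1 <6,3,0>
PS:3↔1 J2 <6,3,1>
PS:5↔2 J2 <6,3,2>
#6 <7,3,2>
PS:2↔6 J2 <7,3,3>
C:3↔4 J2 <7,3,4>
3×6 − 2×3 − 1×4 = 8

M = 8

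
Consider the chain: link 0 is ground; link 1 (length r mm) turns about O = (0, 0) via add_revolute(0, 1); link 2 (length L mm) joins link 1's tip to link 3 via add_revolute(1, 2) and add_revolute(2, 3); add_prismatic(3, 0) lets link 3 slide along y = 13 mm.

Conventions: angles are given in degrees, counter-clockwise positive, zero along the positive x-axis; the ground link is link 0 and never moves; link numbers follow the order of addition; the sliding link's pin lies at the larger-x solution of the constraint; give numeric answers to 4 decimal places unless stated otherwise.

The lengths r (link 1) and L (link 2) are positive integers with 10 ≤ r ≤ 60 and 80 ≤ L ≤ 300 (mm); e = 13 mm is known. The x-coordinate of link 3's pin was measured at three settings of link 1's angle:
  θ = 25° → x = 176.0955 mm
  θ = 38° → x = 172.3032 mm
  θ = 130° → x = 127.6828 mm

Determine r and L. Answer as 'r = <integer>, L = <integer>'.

constraint per measurement: (x − r cos θ)² + (r sin θ − e)² = L²
subtracting the θ₁ and θ₂ equations cancels the r² and L² terms:
r = (x₁² − x₂²) / (2[(x₁cos θ₁ + e sin θ₁) − (x₂cos θ₂ + e sin θ₂)]) = 30.9997 → r = 31
L² = (x₁ − r cos θ₁)² + (r sin θ₁ − e)² = 21903.9980 → L = 148.0000 → L = 148
check at θ₃=130°: x = 127.6828 (printed 127.6828) ✓

r = 31, L = 148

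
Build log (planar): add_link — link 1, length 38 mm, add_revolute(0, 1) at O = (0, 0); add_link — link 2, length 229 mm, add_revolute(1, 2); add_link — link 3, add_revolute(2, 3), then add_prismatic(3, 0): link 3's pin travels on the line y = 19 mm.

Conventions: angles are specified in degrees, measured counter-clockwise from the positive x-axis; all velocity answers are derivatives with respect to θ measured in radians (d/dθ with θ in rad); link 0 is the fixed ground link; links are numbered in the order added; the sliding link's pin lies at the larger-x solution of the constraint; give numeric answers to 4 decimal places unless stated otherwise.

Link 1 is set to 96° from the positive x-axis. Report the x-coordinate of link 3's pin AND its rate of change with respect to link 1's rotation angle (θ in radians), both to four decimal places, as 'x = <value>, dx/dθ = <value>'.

geometry: r = 38 mm, L = 229 mm, e = 19 mm
crank pin P = (r cos θ, r sin θ) = (-3.972082, 37.791832)
h = r sin θ − e = 37.791832 − 19 = 18.791832
x = r cos θ + √(L² − h²) = -3.972082 + 228.227665 = 224.255583
dx/dθ = −r sin θ − h·r cos θ/√(L² − h²) (θ in radians; h = 18.791832) = -37.464778

x = 224.2556, dx/dθ = -37.4648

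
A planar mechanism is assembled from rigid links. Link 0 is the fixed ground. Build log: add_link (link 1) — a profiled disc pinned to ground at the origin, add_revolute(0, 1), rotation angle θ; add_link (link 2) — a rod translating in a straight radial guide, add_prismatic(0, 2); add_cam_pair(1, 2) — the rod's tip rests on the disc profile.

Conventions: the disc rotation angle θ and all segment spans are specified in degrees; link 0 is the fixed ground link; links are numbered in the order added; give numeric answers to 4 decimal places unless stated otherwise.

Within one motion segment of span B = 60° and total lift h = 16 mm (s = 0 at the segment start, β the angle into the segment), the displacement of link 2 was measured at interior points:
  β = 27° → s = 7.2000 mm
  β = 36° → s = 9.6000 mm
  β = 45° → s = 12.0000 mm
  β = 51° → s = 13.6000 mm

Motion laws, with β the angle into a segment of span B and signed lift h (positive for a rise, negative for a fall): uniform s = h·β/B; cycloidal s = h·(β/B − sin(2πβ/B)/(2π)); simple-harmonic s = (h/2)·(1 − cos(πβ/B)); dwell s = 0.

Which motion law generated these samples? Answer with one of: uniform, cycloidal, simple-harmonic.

candidates at β/B = r: uniform s = h·r (linear in β); cycloidal s = h·(r − sin(2πr)/(2π)); simple-harmonic s = (h/2)(1 − cos(πr))
β=27°: printed 7.2000 | uniform 7.2000, cycloidal 6.4131, simple-harmonic 6.7485
β=36°: printed 9.6000 | uniform 9.6000, cycloidal 11.0968, simple-harmonic 10.4721
β=45°: printed 12.0000 | uniform 12.0000, cycloidal 14.5465, simple-harmonic 13.6569
β=51°: printed 13.6000 | uniform 13.6000, cycloidal 15.6601, simple-harmonic 15.1281
only one law matches every sample → uniform

uniform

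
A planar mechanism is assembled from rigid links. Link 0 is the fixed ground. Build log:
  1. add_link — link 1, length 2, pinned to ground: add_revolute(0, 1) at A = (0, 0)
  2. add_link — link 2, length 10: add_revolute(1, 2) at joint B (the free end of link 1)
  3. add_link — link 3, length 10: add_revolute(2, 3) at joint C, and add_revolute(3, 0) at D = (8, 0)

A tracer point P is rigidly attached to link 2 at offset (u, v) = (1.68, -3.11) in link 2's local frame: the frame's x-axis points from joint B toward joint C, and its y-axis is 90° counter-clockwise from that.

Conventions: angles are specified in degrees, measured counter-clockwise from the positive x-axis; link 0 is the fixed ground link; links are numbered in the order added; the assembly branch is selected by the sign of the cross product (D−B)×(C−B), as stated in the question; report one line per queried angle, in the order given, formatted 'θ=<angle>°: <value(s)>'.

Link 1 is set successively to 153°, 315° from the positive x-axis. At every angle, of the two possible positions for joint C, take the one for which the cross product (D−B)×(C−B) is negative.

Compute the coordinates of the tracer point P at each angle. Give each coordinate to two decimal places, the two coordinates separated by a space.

A=(0,0), D=(8.00,0)
θ=153°: B = A + 2.00·(cos153°, sin153°) = (-1.7820, 0.9080)
θ=153°: |BD| = 9.8241
θ=153°: circle(B,10.00) ∩ circle(D,10.00): a=4.9120, h=8.7105
θ=153°:   candidates: C₊=(3.9140,9.1272) cross=85.572; C₋=(2.3039,-8.2192) cross=-85.572
θ=153°:   branch - wants cross < 0 → take C=(2.3039,-8.2192) (cross=-85.572)
θ=153°: ex = (C−B)/|BC| = (0.4086,-0.9127); ey = (0.9127,0.4086)
θ=153°: P = B + 1.68·ex + -3.11·ey = (-3.9341,-1.8961)
θ=315°: B = A + 2.00·(cos315°, sin315°) = (1.4142, -1.4142)
θ=315°: |BD| = 6.7359
θ=315°: circle(B,10.00) ∩ circle(D,10.00): a=3.3680, h=9.4158
θ=315°:   candidates: C₊=(2.7303,8.4988) cross=63.424; C₋=(6.6840,-9.9130) cross=-63.424
θ=315°:   branch - wants cross < 0 → take C=(6.6840,-9.9130) (cross=-63.424)
θ=315°: ex = (C−B)/|BC| = (0.5270,-0.8499); ey = (0.8499,0.5270)
θ=315°: P = B + 1.68·ex + -3.11·ey = (-0.3436,-4.4809)

θ=153°: -3.93 -1.90
θ=315°: -0.34 -4.48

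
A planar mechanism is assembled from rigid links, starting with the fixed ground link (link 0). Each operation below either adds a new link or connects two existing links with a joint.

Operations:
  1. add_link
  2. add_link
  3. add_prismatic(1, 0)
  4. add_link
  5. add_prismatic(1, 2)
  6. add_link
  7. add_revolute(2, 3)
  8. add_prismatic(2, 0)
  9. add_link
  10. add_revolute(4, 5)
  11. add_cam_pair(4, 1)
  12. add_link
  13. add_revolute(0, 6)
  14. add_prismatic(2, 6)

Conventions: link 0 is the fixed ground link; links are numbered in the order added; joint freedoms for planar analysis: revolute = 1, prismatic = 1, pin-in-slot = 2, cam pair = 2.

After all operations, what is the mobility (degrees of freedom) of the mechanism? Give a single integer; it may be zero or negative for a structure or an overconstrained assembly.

L=1 J1=0 J2=0
add link → L=2 J1=0 J2=0
add link → L=3 J1=0 J2=0
P@1,0 dof=1 J1 → L=3 J1=1 J2=0
add link → L=4 J1=1 J2=0
P@1,2 dof=1 J1 → L=4 J1=2 J2=0
add link → L=5 J1=2 J2=0
R@2,3 dof=1 J1 → L=5 J1=3 J2=0
P@2,0 dof=1 J1 → L=5 J1=4 J2=0
add link → L=6 J1=4 J2=0
R@4,5 dof=1 J1 → L=6 J1=5 J2=0
C@4,1 dof=2 J2 → L=6 J1=5 J2=1
add link → L=7 J1=5 J2=1
R@0,6 dof=1 J1 → L=7 J1=6 J2=1
P@2,6 dof=1 J1 → L=7 J1=7 J2=1
M=3(L−1)−2J1−J2=3·6−2·7−1=3

M = 3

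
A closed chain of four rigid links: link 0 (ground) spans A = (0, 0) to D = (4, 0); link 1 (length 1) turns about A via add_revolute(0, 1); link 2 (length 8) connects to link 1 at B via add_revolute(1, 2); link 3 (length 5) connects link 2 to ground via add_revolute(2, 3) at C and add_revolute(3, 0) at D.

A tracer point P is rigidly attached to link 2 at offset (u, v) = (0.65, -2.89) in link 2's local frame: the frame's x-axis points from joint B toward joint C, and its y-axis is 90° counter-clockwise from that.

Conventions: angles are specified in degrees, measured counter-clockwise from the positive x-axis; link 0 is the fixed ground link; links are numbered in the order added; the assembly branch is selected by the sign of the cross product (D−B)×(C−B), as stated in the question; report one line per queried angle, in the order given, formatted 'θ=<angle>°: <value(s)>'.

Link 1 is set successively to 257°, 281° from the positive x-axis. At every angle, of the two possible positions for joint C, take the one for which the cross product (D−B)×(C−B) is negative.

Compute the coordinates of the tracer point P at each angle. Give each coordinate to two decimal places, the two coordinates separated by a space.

A=(0,0), D=(4.00,0)
θ=257°: B = A + 1.00·(cos257°, sin257°) = (-0.2250, -0.9744)
θ=257°: |BD| = 4.3359
θ=257°: circle(B,8.00) ∩ circle(D,5.00): a=6.6653, h=4.4242
θ=257°:   candidates: C₊=(5.2757,4.8345) cross=19.183; C₋=(7.2641,-3.7876) cross=-19.183
θ=257°:   branch - wants cross < 0 → take C=(7.2641,-3.7876) (cross=-19.183)
θ=257°: ex = (C−B)/|BC| = (0.9361,-0.3516); ey = (0.3516,0.9361)
θ=257°: P = B + 0.65·ex + -2.89·ey = (-0.6327,-3.9084)
θ=281°: B = A + 1.00·(cos281°, sin281°) = (0.1908, -0.9816)
θ=281°: |BD| = 3.9336
θ=281°: circle(B,8.00) ∩ circle(D,5.00): a=6.9241, h=4.0072
θ=281°:   candidates: C₊=(5.8958,4.6266) cross=15.763; C₋=(7.8958,-3.1341) cross=-15.763
θ=281°:   branch - wants cross < 0 → take C=(7.8958,-3.1341) (cross=-15.763)
θ=281°: ex = (C−B)/|BC| = (0.9631,-0.2691); ey = (0.2691,0.9631)
θ=281°: P = B + 0.65·ex + -2.89·ey = (0.0392,-3.9399)

θ=257°: -0.63 -3.91
θ=281°: 0.04 -3.94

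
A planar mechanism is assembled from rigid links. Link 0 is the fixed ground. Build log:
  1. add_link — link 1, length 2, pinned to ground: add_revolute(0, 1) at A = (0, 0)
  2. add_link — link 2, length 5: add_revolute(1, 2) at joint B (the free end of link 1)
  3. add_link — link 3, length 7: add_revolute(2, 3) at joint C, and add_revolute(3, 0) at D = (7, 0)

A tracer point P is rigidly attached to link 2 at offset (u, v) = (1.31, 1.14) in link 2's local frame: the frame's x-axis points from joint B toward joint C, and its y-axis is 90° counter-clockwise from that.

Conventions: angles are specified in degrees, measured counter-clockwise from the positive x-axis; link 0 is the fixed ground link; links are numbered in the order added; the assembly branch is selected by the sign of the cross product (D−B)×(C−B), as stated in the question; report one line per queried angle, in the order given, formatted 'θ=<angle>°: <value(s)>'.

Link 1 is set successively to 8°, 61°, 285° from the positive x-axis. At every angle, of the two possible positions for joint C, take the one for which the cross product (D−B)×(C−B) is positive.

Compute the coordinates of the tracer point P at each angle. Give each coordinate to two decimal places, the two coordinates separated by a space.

A=(0,0), D=(7.00,0)
θ=8°: B = A + 2.00·(cos8°, sin8°) = (1.9805, 0.2783)
θ=8°: |BD| = 5.0272
θ=8°: circle(B,5.00) ∩ circle(D,7.00): a=0.1266, h=4.9984
θ=8°:   candidates: C₊=(2.3837,5.2621) cross=25.128; C₋=(1.8302,-4.7194) cross=-25.128
θ=8°:   branch + wants cross > 0 → take C=(2.3837,5.2621) (cross=25.128)
θ=8°: ex = (C−B)/|BC| = (0.0806,0.9967); ey = (-0.9967,0.0806)
θ=8°: P = B + 1.31·ex + 1.14·ey = (0.9499,1.6760)
θ=61°: B = A + 2.00·(cos61°, sin61°) = (0.9696, 1.7492)
θ=61°: |BD| = 6.2790
θ=61°: circle(B,5.00) ∩ circle(D,7.00): a=1.2283, h=4.8468
θ=61°:   candidates: C₊=(3.4996,6.0619) cross=30.433; C₋=(0.7991,-3.2479) cross=-30.433
θ=61°:   branch + wants cross > 0 → take C=(3.4996,6.0619) (cross=30.433)
θ=61°: ex = (C−B)/|BC| = (0.5060,0.8625); ey = (-0.8625,0.5060)
θ=61°: P = B + 1.31·ex + 1.14·ey = (0.6492,3.4560)
θ=285°: B = A + 2.00·(cos285°, sin285°) = (0.5176, -1.9319)
θ=285°: |BD| = 6.7641
θ=285°: circle(B,5.00) ∩ circle(D,7.00): a=1.6080, h=4.7344
θ=285°:   candidates: C₊=(0.7065,3.0646) cross=32.024; C₋=(3.4108,-6.0098) cross=-32.024
θ=285°:   branch + wants cross > 0 → take C=(0.7065,3.0646) (cross=32.024)
θ=285°: ex = (C−B)/|BC| = (0.0378,0.9993); ey = (-0.9993,0.0378)
θ=285°: P = B + 1.31·ex + 1.14·ey = (-0.5721,-0.5797)

θ=8°: 0.95 1.68
θ=61°: 0.65 3.46
θ=285°: -0.57 -0.58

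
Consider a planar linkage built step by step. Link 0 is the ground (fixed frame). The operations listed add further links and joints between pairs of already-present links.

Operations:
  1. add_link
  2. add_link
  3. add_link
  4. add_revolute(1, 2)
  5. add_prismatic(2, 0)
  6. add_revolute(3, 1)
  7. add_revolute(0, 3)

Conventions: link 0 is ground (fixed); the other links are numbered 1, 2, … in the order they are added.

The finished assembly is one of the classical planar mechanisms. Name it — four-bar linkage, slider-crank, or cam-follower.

links: 4 (incl. ground); joints: 3 revolute, 1 prismatic, 0 higher (cam) pair, forming one closed loop
4 links, 3 revolutes + 1 prismatic in one loop → slider-crank

slider-crank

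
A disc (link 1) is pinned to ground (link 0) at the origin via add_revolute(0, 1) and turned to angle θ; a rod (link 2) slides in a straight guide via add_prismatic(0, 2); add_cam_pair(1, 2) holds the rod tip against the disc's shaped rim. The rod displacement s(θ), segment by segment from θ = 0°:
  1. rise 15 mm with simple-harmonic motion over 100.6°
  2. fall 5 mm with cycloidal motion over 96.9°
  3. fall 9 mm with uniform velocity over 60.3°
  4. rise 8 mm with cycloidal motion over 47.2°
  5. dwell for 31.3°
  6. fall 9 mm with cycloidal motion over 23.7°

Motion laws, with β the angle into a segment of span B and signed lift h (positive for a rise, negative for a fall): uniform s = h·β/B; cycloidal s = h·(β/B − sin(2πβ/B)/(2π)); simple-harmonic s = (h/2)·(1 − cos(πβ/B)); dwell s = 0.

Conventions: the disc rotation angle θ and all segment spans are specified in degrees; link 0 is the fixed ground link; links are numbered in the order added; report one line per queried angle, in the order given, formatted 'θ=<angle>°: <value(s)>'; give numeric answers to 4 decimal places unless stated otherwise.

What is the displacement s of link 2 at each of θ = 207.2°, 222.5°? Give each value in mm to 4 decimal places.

segment 1 (0° to 100.6°, simple-harmonic, h = 15) is passed completely: s = 0.0000 + (15) = 15.0000
segment 2 (100.6° to 197.5°, cycloidal, h = -5) is passed completely: s = 15.0000 + (-5) = 10.0000
θ = 207.2° falls in segment 3 (197.5° to 257.8°, uniform, h = -9): β = 207.2 − 197.5 = 9.7°, B = 60.3°; Δs = -9·9.7/60.3 = -1.4478; s = 10.0000 − 1.4478 = 8.5522
θ = 222.5° falls in segment 3 (197.5° to 257.8°, uniform, h = -9): β = 222.5 − 197.5 = 25°, B = 60.3°; Δs = -9·25/60.3 = -3.7313; s = 10.0000 − 3.7313 = 6.2687

θ=207.2°: 8.5522
θ=222.5°: 6.2687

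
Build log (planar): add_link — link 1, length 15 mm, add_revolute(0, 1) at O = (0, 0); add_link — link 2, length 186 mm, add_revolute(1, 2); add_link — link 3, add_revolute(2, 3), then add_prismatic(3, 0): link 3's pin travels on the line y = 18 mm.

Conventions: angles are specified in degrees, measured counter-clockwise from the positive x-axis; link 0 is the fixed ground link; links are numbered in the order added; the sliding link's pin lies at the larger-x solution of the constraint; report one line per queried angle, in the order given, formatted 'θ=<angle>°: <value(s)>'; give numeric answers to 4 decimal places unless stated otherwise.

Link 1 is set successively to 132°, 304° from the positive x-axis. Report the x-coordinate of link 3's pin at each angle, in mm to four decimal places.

geometry: r = 15 mm, L = 186 mm, e = 18 mm
θ=132°: crank pin P = (r cos θ, r sin θ) = (-10.036959, 11.147172)
θ=132°: h = r sin θ − e = 11.147172 − 18 = -6.852828
θ=132°: x = r cos θ + √(L² − h²) = -10.036959 + 185.873717 = 175.836758
θ=304°: crank pin P = (r cos θ, r sin θ) = (8.387894, -12.435564)
θ=304°: h = r sin θ − e = -12.435564 − 18 = -30.435564
θ=304°: x = r cos θ + √(L² − h²) = 8.387894 + 183.492988 = 191.880881

θ=132°: 175.8368
θ=304°: 191.8809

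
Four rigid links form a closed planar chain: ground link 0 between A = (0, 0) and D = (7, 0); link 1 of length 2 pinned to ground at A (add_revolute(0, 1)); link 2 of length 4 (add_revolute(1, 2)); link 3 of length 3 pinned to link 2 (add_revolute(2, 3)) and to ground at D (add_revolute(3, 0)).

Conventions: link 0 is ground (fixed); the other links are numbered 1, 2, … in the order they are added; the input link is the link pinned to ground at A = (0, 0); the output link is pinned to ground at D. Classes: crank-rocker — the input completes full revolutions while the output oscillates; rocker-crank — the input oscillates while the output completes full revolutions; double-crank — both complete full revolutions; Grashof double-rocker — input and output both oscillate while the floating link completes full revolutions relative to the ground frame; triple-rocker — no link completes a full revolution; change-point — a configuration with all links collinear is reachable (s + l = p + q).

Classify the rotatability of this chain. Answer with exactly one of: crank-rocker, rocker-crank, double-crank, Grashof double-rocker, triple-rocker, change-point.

lengths: ground=7, input=2, coupler=4, output=3
sorted: s=2 (shortest), l=7 (longest), p+q=7
s + l = 9 vs p + q = 7
s + l > p + q → non-Grashof → no link fully rotates → triple-rocker

triple-rocker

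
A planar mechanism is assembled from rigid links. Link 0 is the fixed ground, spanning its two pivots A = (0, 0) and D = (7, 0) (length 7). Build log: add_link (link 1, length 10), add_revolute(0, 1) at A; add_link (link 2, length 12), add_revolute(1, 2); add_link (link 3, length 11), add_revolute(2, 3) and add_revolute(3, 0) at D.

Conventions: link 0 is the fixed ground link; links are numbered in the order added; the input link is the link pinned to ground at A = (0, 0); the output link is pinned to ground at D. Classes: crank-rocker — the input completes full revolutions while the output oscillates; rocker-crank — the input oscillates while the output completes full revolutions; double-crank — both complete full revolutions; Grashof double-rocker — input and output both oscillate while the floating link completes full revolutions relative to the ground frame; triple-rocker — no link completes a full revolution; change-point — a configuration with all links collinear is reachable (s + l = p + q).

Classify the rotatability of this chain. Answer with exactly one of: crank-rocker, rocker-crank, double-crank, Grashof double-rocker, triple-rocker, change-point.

lengths: ground=7, input=10, coupler=12, output=11
sorted: s=7 (shortest), l=12 (longest), p+q=21
s + l = 19 vs p + q = 21
s + l < p + q (Grashof) with shortest = ground link → double-crank

double-crank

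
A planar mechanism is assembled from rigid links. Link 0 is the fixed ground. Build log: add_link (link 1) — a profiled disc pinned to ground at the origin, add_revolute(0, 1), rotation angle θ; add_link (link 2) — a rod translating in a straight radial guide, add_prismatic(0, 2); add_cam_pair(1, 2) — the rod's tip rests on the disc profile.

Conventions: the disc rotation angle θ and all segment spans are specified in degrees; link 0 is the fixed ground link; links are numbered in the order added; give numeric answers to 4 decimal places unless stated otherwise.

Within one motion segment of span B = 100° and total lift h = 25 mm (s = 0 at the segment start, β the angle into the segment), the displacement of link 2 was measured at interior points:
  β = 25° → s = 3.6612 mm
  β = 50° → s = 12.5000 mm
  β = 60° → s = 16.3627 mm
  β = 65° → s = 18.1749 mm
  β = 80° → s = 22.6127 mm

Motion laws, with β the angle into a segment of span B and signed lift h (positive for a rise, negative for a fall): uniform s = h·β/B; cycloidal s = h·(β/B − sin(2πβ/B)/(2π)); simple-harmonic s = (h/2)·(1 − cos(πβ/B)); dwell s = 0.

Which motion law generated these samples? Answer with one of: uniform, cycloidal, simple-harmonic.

candidates at β/B = r: uniform s = h·r (linear in β); cycloidal s = h·(r − sin(2πr)/(2π)); simple-harmonic s = (h/2)(1 − cos(πr))
β=25°: printed 3.6612 | uniform 6.2500, cycloidal 2.2711, simple-harmonic 3.6612
β=50°: printed 12.5000 | uniform 12.5000, cycloidal 12.5000, simple-harmonic 12.5000
β=60°: printed 16.3627 | uniform 15.0000, cycloidal 17.3387, simple-harmonic 16.3627
β=65°: printed 18.1749 | uniform 16.2500, cycloidal 19.4690, simple-harmonic 18.1749
β=80°: printed 22.6127 | uniform 20.0000, cycloidal 23.7841, simple-harmonic 22.6127
only one law matches every sample → simple-harmonic

simple-harmonic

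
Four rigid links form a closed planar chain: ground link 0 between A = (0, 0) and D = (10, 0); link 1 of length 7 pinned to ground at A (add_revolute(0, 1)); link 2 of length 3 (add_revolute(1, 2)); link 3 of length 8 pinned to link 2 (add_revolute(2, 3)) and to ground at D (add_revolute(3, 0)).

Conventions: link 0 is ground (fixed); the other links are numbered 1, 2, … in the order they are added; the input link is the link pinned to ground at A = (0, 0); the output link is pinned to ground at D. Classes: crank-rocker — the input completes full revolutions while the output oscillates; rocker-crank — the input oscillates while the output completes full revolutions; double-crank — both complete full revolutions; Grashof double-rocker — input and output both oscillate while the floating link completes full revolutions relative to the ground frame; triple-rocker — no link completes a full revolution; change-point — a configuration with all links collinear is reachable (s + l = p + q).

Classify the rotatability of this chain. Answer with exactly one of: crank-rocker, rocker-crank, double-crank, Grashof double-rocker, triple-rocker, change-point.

lengths: ground=10, input=7, coupler=3, output=8
sorted: s=3 (shortest), l=10 (longest), p+q=15
s + l = 13 vs p + q = 15
s + l < p + q (Grashof) with shortest = coupler link → Grashof double-rocker

Grashof double-rocker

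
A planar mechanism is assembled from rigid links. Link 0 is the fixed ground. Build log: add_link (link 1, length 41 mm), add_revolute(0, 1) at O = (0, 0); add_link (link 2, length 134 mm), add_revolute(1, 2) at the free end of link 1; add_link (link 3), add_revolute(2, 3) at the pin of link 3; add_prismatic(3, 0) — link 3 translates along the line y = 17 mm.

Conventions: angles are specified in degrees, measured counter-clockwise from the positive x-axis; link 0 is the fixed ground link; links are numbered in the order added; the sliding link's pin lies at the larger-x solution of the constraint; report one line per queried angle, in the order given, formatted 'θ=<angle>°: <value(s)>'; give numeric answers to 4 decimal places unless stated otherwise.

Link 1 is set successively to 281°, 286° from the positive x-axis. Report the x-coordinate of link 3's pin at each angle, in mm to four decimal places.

geometry: r = 41 mm, L = 134 mm, e = 17 mm
θ=281°: crank pin P = (r cos θ, r sin θ) = (7.823169, -40.246715)
θ=281°: h = r sin θ − e = -40.246715 − 17 = -57.246715
θ=281°: x = r cos θ + √(L² − h²) = 7.823169 + 121.156154 = 128.979323
θ=286°: crank pin P = (r cos θ, r sin θ) = (11.301132, -39.411730)
θ=286°: h = r sin θ − e = -39.411730 − 17 = -56.411730
θ=286°: x = r cos θ + √(L² − h²) = 11.301132 + 121.547179 = 132.848311

θ=281°: 128.9793
θ=286°: 132.8483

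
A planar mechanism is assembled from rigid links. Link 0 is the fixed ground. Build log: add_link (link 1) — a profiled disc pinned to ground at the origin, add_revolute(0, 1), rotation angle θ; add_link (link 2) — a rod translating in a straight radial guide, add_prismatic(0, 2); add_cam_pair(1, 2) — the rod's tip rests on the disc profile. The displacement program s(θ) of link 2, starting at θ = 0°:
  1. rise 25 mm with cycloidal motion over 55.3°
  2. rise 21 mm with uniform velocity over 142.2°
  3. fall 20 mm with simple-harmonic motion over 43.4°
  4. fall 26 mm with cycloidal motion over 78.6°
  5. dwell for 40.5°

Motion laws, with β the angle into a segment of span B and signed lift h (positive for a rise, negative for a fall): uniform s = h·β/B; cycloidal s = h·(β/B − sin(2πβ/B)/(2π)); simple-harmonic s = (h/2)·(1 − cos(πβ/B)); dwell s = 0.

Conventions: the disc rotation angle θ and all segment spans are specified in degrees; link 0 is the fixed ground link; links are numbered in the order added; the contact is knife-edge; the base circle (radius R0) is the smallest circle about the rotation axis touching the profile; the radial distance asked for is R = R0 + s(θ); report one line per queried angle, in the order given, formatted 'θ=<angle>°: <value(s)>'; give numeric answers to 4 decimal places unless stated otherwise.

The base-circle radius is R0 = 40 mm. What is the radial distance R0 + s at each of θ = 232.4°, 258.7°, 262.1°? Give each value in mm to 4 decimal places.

seg 1 [0°–55.3°] cycloidal, h=25: full span → s += 25 → s = 25.0000
seg 2 [55.3°–197.5°] uniform, h=21: full span → s += 21 → s = 46.0000
seg 3 [197.5°–240.9°] simple-harmonic, h=-20: θ=232.4° here. β=34.9, B=43.4. -20/2·(1 − cos(π·0.8041)) = -18.1661 → s = 27.8339
seg 3 [197.5°–240.9°] simple-harmonic, h=-20: full span → s += -20 → s = 26.0000
seg 4 [240.9°–319.5°] cycloidal, h=-26: θ=258.7° here. β=17.8, B=78.6. -26·(0.2265 − sin(2π·0.2265)/(2π)) = -1.7952 → s = 24.2048
seg 4 [240.9°–319.5°] cycloidal, h=-26: θ=262.1° here. β=21.2, B=78.6. -26·(0.2697 − sin(2π·0.2697)/(2π)) = -2.9064 → s = 23.0936
θ=232.4°: R = R0 + s = 40 + 27.8339 = 67.8339
θ=258.7°: R = R0 + s = 40 + 24.2048 = 64.2048
θ=262.1°: R = R0 + s = 40 + 23.0936 = 63.0936

θ=232.4°: 67.8339
θ=258.7°: 64.2048
θ=262.1°: 63.0936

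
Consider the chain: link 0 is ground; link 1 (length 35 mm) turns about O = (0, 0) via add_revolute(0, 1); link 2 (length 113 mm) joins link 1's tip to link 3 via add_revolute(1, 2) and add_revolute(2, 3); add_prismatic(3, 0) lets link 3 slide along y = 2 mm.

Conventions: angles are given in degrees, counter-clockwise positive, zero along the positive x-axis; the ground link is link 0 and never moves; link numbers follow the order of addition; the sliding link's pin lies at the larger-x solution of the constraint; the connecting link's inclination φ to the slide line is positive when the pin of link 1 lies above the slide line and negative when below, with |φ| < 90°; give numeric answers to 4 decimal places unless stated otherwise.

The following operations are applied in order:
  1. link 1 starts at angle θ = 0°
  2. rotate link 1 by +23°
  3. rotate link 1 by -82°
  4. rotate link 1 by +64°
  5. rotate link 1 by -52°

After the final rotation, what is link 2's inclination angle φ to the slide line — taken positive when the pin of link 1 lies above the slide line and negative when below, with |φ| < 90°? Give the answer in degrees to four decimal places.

geometry: r = 35 mm, L = 113 mm, e = 2 mm; θ starts at 0°
rotate link 1 by +23°: θ ← 0° +23° = 23°
rotate link 1 by -82°: θ ← 23° -82° = -59°
rotate link 1 by +64°: θ ← -59° +64° = 5°
rotate link 1 by -52°: θ ← 5° -52° = -47°
h = r sin θ − e = -25.597380 − 2 = -27.597380
sin φ = h / L = -27.597380 / 113 = -0.24422460
φ = arcsin(-0.24422460) = -14.136015°

-14.1360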